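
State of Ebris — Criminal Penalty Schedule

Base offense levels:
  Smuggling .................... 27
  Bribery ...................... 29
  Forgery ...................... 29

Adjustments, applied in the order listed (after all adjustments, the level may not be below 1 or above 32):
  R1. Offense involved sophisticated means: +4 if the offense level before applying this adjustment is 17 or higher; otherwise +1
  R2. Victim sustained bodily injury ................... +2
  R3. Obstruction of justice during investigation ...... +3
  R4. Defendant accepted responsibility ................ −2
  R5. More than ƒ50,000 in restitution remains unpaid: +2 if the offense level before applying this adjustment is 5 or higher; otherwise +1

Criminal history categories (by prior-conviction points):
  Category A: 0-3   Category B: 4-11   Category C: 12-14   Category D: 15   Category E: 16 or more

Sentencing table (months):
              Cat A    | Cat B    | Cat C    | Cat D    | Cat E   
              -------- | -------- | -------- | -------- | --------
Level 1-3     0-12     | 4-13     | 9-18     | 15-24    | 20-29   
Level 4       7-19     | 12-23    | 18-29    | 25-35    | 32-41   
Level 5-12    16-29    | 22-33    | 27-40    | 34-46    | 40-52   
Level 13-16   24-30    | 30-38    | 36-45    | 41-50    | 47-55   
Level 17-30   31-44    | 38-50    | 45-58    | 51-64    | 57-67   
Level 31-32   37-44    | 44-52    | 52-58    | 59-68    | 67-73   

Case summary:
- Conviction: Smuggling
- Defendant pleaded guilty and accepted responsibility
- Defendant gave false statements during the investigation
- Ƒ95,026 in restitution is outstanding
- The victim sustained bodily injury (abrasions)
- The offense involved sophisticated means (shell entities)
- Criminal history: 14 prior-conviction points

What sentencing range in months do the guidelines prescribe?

52-58 months

Base offense level for smuggling: 27.
R1 applies (level before this adjustment is 27 ≥ 17, so +4): 27 + 4 = 31.
R2 applies: 31 + 2 = 33.
R3 applies: 33 + 3 = 36.
R4 applies: 36 − 2 = 34.
R5 applies (level before this adjustment is 34 ≥ 5, so +2): 34 + 2 = 36.
Level 36 exceeds the maximum of 32; capped at 32.
Final offense level: 32.
Criminal history: 14 prior points → Category C (12-14).
Level 32 falls in the 31-32 band.
Grid: Level 31-32 × Category C = 52-58 months.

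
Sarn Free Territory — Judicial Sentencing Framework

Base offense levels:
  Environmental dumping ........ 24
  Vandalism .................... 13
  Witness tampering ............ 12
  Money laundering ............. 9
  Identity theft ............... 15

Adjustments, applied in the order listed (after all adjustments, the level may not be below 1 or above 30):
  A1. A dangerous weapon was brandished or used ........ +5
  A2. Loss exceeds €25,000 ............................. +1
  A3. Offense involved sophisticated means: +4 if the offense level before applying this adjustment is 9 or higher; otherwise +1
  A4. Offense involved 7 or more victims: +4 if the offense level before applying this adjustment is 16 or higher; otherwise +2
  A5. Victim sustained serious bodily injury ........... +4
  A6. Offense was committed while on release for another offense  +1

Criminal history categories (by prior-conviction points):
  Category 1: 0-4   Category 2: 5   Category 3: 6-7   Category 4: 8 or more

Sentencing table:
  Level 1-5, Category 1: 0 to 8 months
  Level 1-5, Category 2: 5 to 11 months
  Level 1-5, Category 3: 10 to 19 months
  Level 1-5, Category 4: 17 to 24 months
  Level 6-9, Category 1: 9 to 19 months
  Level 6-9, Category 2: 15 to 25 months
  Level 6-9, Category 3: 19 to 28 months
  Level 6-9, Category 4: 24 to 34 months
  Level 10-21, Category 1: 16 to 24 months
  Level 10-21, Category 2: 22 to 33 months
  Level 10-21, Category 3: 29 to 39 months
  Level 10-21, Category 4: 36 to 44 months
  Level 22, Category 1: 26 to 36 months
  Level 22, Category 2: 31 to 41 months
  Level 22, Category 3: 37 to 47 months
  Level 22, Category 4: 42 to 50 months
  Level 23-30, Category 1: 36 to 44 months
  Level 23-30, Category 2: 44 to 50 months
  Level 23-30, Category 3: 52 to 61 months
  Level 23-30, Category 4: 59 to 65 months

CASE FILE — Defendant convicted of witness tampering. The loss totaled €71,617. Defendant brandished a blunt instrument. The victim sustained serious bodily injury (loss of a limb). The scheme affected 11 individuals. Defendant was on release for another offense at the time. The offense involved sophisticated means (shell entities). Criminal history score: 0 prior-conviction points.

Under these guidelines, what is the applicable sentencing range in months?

Base offense level for witness tampering: 12.
A1 applies: 12 + 5 = 17.
A2 applies: 17 + 1 = 18.
A3 applies (level before this adjustment is 18 ≥ 9, so +4): 18 + 4 = 22.
A4 applies (level before this adjustment is 22 ≥ 16, so +4): 22 + 4 = 26.
A5 applies: 26 + 4 = 30.
A6 applies: 30 + 1 = 31.
Level 31 exceeds the maximum of 30; capped at 30.
Final offense level: 30.
Criminal history: 0 prior points → Category 1 (0-4).
Level 30 falls in the 23-30 band.
Grid: Level 23-30 × Category 1 = 36-44 months.

36-44 months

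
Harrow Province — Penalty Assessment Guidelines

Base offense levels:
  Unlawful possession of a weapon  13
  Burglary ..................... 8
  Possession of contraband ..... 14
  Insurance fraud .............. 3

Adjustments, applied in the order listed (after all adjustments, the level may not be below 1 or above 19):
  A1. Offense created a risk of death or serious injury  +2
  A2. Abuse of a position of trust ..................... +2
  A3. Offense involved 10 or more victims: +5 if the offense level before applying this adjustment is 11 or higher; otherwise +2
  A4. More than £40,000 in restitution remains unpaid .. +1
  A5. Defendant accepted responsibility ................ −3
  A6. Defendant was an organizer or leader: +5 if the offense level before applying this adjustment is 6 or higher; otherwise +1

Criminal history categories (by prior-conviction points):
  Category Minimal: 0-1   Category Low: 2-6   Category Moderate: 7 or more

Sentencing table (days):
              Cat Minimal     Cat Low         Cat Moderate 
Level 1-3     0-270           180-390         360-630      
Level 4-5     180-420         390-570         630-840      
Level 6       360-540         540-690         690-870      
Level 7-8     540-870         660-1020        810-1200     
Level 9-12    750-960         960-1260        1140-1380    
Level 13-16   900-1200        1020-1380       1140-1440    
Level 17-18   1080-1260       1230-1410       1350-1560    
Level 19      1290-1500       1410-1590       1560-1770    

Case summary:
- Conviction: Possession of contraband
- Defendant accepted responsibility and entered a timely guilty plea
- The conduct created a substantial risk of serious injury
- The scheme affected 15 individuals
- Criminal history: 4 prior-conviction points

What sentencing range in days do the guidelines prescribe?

Base offense level for possession of contraband: 14.
A1 applies: 14 + 2 = 16.
A2 does not apply.
A3 applies (level before this adjustment is 16 ≥ 11, so +5): 16 + 5 = 21.
A5 applies: 21 − 3 = 18.
Final offense level: 18.
Criminal history: 4 prior points → Category Low (2-6).
Level 18 falls in the 17-18 band.
Grid: Level 17-18 × Category Low = 1230-1410 days.

1230-1410 days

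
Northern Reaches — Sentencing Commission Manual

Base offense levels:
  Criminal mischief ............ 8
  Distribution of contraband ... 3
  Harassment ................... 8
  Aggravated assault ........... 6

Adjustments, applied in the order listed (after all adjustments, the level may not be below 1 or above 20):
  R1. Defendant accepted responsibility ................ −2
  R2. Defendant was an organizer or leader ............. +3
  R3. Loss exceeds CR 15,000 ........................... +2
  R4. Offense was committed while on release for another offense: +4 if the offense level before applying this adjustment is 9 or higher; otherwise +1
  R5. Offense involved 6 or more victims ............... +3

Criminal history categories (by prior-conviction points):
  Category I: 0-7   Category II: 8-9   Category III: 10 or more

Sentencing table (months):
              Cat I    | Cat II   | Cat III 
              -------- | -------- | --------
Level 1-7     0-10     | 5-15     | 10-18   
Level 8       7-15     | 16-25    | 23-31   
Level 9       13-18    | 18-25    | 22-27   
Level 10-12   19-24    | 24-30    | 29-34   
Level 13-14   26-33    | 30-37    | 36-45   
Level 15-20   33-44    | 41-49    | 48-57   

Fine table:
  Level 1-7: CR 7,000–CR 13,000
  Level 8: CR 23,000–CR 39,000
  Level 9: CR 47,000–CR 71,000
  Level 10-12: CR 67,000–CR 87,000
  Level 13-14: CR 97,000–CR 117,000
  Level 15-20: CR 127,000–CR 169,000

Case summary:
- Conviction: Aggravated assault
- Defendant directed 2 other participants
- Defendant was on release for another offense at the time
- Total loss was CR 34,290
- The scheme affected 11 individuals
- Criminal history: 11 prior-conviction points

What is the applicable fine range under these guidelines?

Base offense level for aggravated assault: 6.
R1 does not apply.
R2 applies: 6 + 3 = 9.
R3 applies: 9 + 2 = 11.
R4 applies (level before this adjustment is 11 ≥ 9, so +4): 11 + 4 = 15.
R5 applies: 15 + 3 = 18.
Final offense level: 18.
Level 18 falls in the 15-20 band.
Fine table: Level 15-20 → CR 127,000–CR 169,000.

CR 127,000–CR 169,000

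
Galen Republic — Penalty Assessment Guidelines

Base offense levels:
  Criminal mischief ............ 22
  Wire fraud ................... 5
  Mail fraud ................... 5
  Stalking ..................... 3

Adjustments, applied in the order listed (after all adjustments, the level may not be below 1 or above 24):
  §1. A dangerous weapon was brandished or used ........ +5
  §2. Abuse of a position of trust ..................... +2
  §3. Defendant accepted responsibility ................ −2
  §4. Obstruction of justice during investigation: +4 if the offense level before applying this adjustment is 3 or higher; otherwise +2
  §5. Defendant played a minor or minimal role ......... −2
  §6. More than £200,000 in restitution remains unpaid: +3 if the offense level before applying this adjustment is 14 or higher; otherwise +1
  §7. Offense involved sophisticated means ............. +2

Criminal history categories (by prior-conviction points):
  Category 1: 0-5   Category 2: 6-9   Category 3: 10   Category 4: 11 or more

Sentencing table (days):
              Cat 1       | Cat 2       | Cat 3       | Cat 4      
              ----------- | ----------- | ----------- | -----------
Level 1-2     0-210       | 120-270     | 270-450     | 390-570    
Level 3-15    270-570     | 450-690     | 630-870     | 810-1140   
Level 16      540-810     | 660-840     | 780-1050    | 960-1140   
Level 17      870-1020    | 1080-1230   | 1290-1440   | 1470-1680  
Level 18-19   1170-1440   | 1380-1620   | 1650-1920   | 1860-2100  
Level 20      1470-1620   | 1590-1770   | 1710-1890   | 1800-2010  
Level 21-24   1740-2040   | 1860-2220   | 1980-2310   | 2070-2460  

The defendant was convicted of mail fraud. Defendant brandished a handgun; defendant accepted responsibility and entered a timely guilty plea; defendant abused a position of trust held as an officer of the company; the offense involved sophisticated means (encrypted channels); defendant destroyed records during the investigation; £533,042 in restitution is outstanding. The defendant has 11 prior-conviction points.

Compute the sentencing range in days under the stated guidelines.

1860-2100 days

Base offense level for mail fraud: 5.
§1 applies: 5 + 5 = 10.
§2 applies: 10 + 2 = 12.
§3 applies: 12 − 2 = 10.
§4 applies (level before this adjustment is 10 ≥ 3, so +4): 10 + 4 = 14.
§6 applies (level before this adjustment is 14 ≥ 14, so +3): 14 + 3 = 17.
§7 applies: 17 + 2 = 19.
Final offense level: 19.
Criminal history: 11 prior points → Category 4 (11+).
Level 19 falls in the 18-19 band.
Grid: Level 18-19 × Category 4 = 1860-2100 days.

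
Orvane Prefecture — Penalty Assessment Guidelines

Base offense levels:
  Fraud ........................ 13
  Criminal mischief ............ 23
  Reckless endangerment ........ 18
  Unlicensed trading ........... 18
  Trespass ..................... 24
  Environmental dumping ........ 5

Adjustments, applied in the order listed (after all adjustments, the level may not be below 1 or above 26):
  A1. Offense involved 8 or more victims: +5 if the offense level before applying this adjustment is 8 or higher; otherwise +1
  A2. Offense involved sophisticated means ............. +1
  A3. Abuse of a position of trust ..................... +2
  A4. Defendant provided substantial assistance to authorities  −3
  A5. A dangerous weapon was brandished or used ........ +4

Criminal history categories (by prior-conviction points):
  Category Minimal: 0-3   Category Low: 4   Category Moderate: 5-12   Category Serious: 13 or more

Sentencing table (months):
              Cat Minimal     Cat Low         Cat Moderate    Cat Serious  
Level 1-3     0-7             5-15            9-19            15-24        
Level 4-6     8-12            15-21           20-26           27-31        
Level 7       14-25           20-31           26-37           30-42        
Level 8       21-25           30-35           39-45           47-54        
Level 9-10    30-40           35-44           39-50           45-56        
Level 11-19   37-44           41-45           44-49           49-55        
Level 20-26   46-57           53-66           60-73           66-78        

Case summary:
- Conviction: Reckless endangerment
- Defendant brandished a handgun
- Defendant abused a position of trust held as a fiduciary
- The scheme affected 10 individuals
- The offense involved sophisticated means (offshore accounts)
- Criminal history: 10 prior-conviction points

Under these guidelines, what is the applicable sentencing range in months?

Base offense level for reckless endangerment: 18.
A1 applies (level before this adjustment is 18 ≥ 8, so +5): 18 + 5 = 23.
A2 applies: 23 + 1 = 24.
A3 applies: 24 + 2 = 26.
A4 does not apply.
A5 applies: 26 + 4 = 30.
Level 30 exceeds the maximum of 26; capped at 26.
Final offense level: 26.
Criminal history: 10 prior points → Category Moderate (5-12).
Level 26 falls in the 20-26 band.
Grid: Level 20-26 × Category Moderate = 60-73 months.

60-73 months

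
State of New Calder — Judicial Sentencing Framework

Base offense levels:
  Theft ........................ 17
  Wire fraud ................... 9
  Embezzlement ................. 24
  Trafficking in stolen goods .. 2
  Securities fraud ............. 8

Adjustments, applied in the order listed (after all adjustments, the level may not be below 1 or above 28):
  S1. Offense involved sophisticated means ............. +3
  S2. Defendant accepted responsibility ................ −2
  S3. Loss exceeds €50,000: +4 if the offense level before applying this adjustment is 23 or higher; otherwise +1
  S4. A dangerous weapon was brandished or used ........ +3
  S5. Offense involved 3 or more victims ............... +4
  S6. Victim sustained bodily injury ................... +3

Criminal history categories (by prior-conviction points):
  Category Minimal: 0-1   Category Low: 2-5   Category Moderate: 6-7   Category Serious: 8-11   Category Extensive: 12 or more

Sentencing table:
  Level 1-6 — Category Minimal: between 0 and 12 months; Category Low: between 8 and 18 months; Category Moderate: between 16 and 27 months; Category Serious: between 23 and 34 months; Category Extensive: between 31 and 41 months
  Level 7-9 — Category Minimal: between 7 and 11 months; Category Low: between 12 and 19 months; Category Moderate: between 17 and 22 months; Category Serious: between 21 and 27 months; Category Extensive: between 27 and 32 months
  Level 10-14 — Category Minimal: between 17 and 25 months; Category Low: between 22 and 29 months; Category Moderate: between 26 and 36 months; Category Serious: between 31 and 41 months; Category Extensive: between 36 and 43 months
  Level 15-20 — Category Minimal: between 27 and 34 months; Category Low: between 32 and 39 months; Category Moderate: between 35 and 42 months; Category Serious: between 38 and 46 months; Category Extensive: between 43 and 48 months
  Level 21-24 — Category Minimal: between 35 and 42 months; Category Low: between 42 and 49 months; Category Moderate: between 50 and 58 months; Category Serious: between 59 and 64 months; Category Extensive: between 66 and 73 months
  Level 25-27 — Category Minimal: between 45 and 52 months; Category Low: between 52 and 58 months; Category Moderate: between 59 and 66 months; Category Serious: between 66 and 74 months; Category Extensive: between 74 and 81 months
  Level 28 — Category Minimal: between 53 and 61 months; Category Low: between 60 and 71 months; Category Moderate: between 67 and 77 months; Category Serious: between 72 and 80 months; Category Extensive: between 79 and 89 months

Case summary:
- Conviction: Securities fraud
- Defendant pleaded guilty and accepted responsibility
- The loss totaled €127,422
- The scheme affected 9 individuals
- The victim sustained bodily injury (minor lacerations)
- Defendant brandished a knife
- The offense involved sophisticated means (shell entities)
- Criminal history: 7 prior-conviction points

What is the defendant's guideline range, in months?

Base offense level for securities fraud: 8.
S1 applies: 8 + 3 = 11.
S2 applies: 11 − 2 = 9.
S3 applies (level before this adjustment is 9 < 23, so +1): 9 + 1 = 10.
S4 applies: 10 + 3 = 13.
S5 applies: 13 + 4 = 17.
S6 applies: 17 + 3 = 20.
Final offense level: 20.
Criminal history: 7 prior points → Category Moderate (6-7).
Level 20 falls in the 15-20 band.
Grid: Level 15-20 × Category Moderate = 35-42 months.

35-42 months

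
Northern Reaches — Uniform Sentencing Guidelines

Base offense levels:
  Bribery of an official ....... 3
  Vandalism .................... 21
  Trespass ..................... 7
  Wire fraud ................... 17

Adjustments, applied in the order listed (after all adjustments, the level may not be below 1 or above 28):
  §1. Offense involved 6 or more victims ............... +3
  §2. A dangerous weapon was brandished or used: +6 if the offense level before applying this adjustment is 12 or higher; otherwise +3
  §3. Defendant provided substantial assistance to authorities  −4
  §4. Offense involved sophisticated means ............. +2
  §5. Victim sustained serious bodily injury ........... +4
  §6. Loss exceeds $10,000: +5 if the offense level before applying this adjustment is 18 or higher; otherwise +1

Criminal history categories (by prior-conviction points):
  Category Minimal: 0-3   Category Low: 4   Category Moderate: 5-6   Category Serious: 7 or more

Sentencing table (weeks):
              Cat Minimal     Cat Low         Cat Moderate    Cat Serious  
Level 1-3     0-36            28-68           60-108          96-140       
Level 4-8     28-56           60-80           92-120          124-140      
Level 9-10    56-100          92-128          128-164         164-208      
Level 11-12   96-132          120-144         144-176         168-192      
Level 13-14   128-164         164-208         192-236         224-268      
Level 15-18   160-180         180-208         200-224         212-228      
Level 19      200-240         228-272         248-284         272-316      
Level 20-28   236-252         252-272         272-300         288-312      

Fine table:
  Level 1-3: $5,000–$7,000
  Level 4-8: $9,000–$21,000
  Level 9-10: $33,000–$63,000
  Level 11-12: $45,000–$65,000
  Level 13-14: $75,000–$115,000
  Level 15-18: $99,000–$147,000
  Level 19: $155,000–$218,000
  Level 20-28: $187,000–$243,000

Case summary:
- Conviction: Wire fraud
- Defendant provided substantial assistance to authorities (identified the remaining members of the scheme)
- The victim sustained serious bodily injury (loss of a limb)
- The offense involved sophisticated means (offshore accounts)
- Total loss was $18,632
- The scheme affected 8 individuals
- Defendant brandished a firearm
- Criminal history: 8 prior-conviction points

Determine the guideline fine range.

$187,000–$243,000

Base offense level for wire fraud: 17.
§1 applies: 17 + 3 = 20.
§2 applies (level before this adjustment is 20 ≥ 12, so +6): 20 + 6 = 26.
§3 applies: 26 − 4 = 22.
§4 applies: 22 + 2 = 24.
§5 applies: 24 + 4 = 28.
§6 applies (level before this adjustment is 28 ≥ 18, so +5): 28 + 5 = 33.
Level 33 exceeds the maximum of 28; capped at 28.
Final offense level: 28.
Level 28 falls in the 20-28 band.
Fine table: Level 20-28 → $187,000–$243,000.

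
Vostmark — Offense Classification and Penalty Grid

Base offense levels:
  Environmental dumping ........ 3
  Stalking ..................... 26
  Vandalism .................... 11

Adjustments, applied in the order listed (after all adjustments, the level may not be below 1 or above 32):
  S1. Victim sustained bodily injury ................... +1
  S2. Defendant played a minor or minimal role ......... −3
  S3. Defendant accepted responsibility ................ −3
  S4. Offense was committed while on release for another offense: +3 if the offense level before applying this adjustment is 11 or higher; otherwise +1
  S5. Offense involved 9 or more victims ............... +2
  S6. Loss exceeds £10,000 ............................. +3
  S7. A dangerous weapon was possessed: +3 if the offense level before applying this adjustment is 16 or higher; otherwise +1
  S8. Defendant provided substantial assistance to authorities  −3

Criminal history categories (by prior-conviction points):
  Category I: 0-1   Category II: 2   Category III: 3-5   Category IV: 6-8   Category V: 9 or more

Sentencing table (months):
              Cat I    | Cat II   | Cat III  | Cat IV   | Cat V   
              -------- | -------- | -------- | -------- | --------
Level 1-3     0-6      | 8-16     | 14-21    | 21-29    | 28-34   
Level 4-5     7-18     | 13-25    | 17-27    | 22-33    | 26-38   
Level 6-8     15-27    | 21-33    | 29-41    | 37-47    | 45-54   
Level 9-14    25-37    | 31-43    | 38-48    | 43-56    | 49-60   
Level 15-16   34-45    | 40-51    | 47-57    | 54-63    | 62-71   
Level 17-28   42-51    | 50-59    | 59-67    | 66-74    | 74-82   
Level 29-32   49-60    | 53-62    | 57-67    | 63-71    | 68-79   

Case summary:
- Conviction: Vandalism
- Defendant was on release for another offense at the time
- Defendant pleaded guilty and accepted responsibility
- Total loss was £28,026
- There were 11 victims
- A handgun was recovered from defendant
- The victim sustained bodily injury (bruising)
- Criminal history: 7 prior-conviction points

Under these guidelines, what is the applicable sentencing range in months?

54-63 months

Base offense level for vandalism: 11.
S1 applies: 11 + 1 = 12.
S3 applies: 12 − 3 = 9.
S4 applies (level before this adjustment is 9 < 11, so +1): 9 + 1 = 10.
S5 applies: 10 + 2 = 12.
S6 applies: 12 + 3 = 15.
S7 applies (level before this adjustment is 15 < 16, so +1): 15 + 1 = 16.
Final offense level: 16.
Criminal history: 7 prior points → Category IV (6-8).
Level 16 falls in the 15-16 band.
Grid: Level 15-16 × Category IV = 54-63 months.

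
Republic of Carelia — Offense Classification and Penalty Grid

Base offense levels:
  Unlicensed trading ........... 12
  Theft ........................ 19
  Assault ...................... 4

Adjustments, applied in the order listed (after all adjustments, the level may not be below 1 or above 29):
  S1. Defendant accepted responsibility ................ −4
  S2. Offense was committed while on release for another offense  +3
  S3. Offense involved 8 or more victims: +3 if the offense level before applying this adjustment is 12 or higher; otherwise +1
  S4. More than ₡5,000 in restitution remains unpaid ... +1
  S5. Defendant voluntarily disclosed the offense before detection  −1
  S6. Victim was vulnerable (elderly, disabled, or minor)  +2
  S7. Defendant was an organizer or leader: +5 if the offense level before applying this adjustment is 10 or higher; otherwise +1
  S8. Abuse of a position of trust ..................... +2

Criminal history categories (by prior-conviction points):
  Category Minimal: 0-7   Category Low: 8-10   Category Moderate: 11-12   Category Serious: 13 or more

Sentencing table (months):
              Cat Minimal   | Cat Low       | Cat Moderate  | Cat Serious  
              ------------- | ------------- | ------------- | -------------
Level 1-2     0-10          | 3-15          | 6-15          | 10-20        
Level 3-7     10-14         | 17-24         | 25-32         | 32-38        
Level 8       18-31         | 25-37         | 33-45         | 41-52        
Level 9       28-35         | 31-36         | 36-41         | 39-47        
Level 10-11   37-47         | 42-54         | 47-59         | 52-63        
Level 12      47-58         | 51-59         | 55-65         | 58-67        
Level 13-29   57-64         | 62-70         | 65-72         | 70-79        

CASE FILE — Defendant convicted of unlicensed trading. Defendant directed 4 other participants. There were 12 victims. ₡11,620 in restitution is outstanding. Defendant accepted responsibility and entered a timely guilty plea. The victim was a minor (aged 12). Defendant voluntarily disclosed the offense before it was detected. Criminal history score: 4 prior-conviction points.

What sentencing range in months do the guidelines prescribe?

Base offense level for unlicensed trading: 12.
S1 applies: 12 − 4 = 8.
S2 does not apply.
S3 applies (level before this adjustment is 8 < 12, so +1): 8 + 1 = 9.
S4 applies: 9 + 1 = 10.
S5 applies: 10 − 1 = 9.
S6 applies: 9 + 2 = 11.
S7 applies (level before this adjustment is 11 ≥ 10, so +5): 11 + 5 = 16.
Final offense level: 16.
Criminal history: 4 prior points → Category Minimal (0-7).
Level 16 falls in the 13-29 band.
Grid: Level 13-29 × Category Minimal = 57-64 months.

57-64 months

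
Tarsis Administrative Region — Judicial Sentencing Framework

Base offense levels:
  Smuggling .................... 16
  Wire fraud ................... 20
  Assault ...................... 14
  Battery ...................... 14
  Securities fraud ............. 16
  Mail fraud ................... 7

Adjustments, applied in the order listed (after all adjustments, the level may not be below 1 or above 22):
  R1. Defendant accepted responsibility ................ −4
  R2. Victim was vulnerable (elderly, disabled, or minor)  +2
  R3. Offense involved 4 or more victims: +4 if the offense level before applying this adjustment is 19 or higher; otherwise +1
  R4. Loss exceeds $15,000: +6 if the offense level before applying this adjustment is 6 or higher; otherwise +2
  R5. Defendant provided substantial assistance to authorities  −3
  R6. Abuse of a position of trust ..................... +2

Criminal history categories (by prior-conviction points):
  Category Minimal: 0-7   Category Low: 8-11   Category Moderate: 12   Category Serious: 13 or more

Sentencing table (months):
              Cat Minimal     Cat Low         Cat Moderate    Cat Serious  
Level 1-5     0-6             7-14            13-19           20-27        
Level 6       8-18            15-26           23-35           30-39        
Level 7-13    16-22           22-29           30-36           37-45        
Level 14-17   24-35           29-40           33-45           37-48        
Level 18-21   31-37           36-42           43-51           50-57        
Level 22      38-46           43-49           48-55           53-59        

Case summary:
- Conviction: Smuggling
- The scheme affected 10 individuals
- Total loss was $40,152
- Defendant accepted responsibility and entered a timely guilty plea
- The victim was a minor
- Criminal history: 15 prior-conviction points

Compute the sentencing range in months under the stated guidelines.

50-57 months

Base offense level for smuggling: 16.
R1 applies: 16 − 4 = 12.
R2 applies: 12 + 2 = 14.
R3 applies (level before this adjustment is 14 < 19, so +1): 14 + 1 = 15.
R4 applies (level before this adjustment is 15 ≥ 6, so +6): 15 + 6 = 21.
R6 does not apply.
Final offense level: 21.
Criminal history: 15 prior points → Category Serious (13+).
Level 21 falls in the 18-21 band.
Grid: Level 18-21 × Category Serious = 50-57 months.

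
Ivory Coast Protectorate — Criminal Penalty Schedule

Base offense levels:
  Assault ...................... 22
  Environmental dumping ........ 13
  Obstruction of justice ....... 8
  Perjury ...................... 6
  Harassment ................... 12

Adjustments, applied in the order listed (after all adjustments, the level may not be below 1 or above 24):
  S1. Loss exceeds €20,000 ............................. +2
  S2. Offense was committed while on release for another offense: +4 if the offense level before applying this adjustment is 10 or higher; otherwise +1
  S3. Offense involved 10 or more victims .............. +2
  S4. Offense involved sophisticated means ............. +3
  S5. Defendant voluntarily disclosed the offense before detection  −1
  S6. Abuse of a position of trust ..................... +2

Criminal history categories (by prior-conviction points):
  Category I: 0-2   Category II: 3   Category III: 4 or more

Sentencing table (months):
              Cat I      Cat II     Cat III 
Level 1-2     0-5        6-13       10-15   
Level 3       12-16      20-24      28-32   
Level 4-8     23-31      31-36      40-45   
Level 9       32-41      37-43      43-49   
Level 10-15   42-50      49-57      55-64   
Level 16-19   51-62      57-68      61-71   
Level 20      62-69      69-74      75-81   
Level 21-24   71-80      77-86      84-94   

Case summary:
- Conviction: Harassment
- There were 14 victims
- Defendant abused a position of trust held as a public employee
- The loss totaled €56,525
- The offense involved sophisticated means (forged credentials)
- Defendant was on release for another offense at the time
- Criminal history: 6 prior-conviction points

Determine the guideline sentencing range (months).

Base offense level for harassment: 12.
S1 applies: 12 + 2 = 14.
S2 applies (level before this adjustment is 14 ≥ 10, so +4): 14 + 4 = 18.
S3 applies: 18 + 2 = 20.
S4 applies: 20 + 3 = 23.
S6 applies: 23 + 2 = 25.
Level 25 exceeds the maximum of 24; capped at 24.
Final offense level: 24.
Criminal history: 6 prior points → Category III (4+).
Level 24 falls in the 21-24 band.
Grid: Level 21-24 × Category III = 84-94 months.

84-94 months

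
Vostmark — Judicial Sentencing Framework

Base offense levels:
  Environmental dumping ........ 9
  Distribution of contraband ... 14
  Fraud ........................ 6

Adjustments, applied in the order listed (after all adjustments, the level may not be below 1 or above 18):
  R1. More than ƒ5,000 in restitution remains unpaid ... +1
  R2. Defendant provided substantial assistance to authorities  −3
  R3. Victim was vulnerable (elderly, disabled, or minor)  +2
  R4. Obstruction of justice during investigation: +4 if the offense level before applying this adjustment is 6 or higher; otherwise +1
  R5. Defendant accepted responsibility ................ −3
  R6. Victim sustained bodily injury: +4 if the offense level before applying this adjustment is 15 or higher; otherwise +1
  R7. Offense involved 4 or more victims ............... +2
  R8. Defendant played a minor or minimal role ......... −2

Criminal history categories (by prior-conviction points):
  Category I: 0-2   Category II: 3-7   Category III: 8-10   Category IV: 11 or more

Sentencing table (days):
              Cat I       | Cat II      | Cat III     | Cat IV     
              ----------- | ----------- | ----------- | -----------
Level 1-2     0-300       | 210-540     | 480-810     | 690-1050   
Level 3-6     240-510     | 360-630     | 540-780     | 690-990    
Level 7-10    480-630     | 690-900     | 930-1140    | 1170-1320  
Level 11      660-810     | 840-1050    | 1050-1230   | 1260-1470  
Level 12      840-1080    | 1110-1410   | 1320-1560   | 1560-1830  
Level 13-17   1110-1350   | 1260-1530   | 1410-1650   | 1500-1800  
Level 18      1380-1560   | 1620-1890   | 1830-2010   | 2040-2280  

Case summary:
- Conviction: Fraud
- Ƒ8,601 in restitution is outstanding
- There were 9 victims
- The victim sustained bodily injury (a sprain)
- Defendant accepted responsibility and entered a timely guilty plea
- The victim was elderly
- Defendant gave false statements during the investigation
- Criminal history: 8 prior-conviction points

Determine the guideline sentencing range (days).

Base offense level for fraud: 6.
R1 applies: 6 + 1 = 7.
R3 applies: 7 + 2 = 9.
R4 applies (level before this adjustment is 9 ≥ 6, so +4): 9 + 4 = 13.
R5 applies: 13 − 3 = 10.
R6 applies (level before this adjustment is 10 < 15, so +1): 10 + 1 = 11.
R7 applies: 11 + 2 = 13.
R8 does not apply.
Final offense level: 13.
Criminal history: 8 prior points → Category III (8-10).
Level 13 falls in the 13-17 band.
Grid: Level 13-17 × Category III = 1410-1650 days.

1410-1650 days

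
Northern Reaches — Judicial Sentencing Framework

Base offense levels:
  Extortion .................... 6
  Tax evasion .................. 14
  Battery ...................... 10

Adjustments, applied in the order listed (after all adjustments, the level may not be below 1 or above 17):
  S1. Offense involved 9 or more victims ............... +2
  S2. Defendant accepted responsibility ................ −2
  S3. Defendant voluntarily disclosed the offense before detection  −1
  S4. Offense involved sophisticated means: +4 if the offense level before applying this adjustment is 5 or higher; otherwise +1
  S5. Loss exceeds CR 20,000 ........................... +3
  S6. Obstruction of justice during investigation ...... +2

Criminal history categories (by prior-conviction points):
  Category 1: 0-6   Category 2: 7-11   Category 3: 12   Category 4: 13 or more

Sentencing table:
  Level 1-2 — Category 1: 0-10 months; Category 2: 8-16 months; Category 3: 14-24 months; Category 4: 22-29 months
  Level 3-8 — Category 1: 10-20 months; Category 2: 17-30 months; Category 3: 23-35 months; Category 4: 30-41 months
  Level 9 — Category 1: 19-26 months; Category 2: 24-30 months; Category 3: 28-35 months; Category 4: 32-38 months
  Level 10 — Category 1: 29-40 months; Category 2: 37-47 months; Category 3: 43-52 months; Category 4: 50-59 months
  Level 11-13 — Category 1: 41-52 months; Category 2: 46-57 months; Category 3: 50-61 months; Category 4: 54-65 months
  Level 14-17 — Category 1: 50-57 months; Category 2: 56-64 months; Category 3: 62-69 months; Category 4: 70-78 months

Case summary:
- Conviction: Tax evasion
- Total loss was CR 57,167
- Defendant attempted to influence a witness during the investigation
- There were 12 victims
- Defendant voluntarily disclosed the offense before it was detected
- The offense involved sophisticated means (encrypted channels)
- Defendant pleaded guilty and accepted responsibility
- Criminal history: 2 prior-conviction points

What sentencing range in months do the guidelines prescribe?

50-57 months

Base offense level for tax evasion: 14.
S1 applies: 14 + 2 = 16.
S2 applies: 16 − 2 = 14.
S3 applies: 14 − 1 = 13.
S4 applies (level before this adjustment is 13 ≥ 5, so +4): 13 + 4 = 17.
S5 applies: 17 + 3 = 20.
S6 applies: 20 + 2 = 22.
Level 22 exceeds the maximum of 17; capped at 17.
Final offense level: 17.
Criminal history: 2 prior points → Category 1 (0-6).
Level 17 falls in the 14-17 band.
Grid: Level 14-17 × Category 1 = 50-57 months.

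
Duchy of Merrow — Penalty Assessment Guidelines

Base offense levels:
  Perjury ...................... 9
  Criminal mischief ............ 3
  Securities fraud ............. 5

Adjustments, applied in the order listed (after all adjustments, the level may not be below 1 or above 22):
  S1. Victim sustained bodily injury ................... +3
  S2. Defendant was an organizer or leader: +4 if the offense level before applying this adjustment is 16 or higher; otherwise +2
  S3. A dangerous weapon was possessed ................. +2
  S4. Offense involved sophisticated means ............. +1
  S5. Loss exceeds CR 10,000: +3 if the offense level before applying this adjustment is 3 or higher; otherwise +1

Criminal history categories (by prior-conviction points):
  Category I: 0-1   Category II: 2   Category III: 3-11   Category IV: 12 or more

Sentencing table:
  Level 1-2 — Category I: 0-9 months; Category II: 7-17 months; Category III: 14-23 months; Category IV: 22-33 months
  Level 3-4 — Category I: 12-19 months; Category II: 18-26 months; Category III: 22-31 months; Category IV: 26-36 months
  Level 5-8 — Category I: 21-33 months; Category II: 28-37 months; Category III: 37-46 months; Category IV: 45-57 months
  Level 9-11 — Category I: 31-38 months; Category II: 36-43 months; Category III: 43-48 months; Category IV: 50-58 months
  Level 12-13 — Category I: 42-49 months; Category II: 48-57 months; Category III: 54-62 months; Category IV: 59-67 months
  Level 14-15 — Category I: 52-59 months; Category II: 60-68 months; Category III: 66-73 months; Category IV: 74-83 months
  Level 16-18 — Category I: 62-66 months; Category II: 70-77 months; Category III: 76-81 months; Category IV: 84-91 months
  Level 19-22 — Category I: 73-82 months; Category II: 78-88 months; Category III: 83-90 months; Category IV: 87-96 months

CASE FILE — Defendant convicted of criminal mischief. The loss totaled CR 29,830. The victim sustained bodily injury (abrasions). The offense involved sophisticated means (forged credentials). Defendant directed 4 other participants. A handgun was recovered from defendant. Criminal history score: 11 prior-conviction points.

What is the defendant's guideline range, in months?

66-73 months

Base offense level for criminal mischief: 3.
S1 applies: 3 + 3 = 6.
S2 applies (level before this adjustment is 6 < 16, so +2): 6 + 2 = 8.
S3 applies: 8 + 2 = 10.
S4 applies: 10 + 1 = 11.
S5 applies (level before this adjustment is 11 ≥ 3, so +3): 11 + 3 = 14.
Final offense level: 14.
Criminal history: 11 prior points → Category III (3-11).
Level 14 falls in the 14-15 band.
Grid: Level 14-15 × Category III = 66-73 months.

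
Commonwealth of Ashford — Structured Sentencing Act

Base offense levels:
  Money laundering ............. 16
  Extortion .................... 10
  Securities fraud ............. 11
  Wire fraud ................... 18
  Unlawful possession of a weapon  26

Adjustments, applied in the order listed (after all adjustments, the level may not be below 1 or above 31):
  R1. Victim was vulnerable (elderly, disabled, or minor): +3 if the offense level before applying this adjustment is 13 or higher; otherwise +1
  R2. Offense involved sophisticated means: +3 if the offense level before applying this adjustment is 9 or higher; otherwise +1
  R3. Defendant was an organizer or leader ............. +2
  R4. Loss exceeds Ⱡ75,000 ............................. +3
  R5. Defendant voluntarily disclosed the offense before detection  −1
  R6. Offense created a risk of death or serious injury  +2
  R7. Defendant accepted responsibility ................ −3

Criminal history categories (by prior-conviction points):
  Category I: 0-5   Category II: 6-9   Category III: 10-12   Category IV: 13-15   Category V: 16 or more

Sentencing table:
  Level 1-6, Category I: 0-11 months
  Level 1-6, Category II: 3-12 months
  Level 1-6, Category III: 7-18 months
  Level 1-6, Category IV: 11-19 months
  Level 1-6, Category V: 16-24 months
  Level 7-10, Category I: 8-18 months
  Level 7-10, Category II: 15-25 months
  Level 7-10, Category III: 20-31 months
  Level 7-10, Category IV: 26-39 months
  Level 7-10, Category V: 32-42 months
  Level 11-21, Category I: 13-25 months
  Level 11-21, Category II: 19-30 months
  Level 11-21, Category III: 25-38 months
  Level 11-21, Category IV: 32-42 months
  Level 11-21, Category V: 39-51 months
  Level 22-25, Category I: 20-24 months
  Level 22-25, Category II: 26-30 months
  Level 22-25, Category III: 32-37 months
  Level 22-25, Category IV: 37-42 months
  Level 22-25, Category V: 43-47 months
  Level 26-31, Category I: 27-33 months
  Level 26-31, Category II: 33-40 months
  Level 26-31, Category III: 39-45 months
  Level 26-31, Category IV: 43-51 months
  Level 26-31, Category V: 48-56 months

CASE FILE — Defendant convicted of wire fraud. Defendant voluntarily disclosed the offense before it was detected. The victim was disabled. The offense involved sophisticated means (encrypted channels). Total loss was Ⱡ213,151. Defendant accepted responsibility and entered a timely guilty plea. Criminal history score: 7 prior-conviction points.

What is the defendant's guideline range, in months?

26-30 months

Base offense level for wire fraud: 18.
R1 applies (level before this adjustment is 18 ≥ 13, so +3): 18 + 3 = 21.
R2 applies (level before this adjustment is 21 ≥ 9, so +3): 21 + 3 = 24.
R3 does not apply.
R4 applies: 24 + 3 = 27.
R5 applies: 27 − 1 = 26.
R7 applies: 26 − 3 = 23.
Final offense level: 23.
Criminal history: 7 prior points → Category II (6-9).
Level 23 falls in the 22-25 band.
Grid: Level 22-25 × Category II = 26-30 months.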